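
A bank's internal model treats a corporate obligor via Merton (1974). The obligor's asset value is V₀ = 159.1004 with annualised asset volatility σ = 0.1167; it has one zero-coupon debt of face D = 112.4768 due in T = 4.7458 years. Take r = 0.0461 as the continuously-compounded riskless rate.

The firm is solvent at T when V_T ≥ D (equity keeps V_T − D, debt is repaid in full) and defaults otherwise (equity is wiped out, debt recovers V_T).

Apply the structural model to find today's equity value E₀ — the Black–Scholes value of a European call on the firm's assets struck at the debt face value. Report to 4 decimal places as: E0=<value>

Equity is a call on the firm's assets struck at D = 112.4768:
d₁ = [ln(V₀/D) + (r + σ²/2)T] / (σ√T)
   = [ln(159.1004/112.4768) + (0.0461 + 0.5·0.1167²)·4.7458] / (0.1167·√4.7458)
   = [0.346788 + 0.251098] / 0.254229 = 2.351759
d₂ = d₁ − σ√T = 2.351759 − 0.254229 = 2.097530
N(d₁) = 0.990658,  N(d₂) = 0.982027,  e^(−rT) = 0.803497
E₀ = V₀·N(d₁) − D·e^(−rT)·N(d₂)
   = 159.1004·0.990658 − 112.4768·0.803497·0.982027 = 68.863541

E0=68.8635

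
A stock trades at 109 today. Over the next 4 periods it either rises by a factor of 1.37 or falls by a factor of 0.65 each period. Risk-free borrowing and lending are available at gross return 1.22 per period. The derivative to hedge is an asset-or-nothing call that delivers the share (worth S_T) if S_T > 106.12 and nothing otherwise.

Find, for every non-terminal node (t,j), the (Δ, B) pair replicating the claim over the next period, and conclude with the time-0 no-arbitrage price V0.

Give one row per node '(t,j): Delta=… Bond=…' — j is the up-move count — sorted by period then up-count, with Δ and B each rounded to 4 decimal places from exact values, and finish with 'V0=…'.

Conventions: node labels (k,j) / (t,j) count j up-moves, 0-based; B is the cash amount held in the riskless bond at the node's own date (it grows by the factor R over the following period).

Since d<R<u, set p* = (R−d)/(u−d) = 0.7917; price each node as the discounted p*-expectation of its children.
Payoffs at expiry: V(4,0)=0.0000, V(4,1)=0.0000, V(4,2)=0.0000, V(4,3)=182.1804, V(4,4)=383.9801
  t=3,j=0: stock 29.9341 → up 41.0098 (V=0.0000), down 19.4572 (V=0.0000). Price 0.0000; hedge Δ=0.0000, bond B=0.0000.
  t=3,j=1: stock 63.0919 → up 86.4359 (V=0.0000), down 41.0098 (V=0.0000). Price 0.0000; hedge Δ=0.0000, bond B=0.0000.
  t=3,j=2: stock 132.9784 → up 182.1804 (V=182.1804), down 86.4359 (V=0.0000). Price 118.2181; hedge Δ=1.9028, bond B=-134.8101.
  t=3,j=3: stock 280.2775 → up 383.9801 (V=383.9801), down 182.1804 (V=182.1804). Price 280.2775; hedge Δ=1.0000, bond B=0.0000.
  t=2,j=0: stock 46.0525 → up 63.0919 (V=0.0000), down 29.9341 (V=0.0000). Price 0.0000; hedge Δ=0.0000, bond B=0.0000.
  t=2,j=1: stock 97.0645 → up 132.9784 (V=118.2181), down 63.0919 (V=0.0000). Price 76.7126; hedge Δ=1.6916, bond B=-87.4793.
  t=2,j=2: stock 204.5821 → up 280.2775 (V=280.2775), down 132.9784 (V=118.2181). Price 202.0616; hedge Δ=1.1002, bond B=-23.0209.
  t=1,j=0: stock 70.8500 → up 97.0645 (V=76.7126), down 46.0525 (V=0.0000). Price 49.7793; hedge Δ=1.5038, bond B=-56.7659.
  t=1,j=1: stock 149.3300 → up 204.5821 (V=202.0616), down 97.0645 (V=76.7126). Price 144.2190; hedge Δ=1.1658, bond B=-29.8768.
  t=0,j=0: stock 109.0000 → up 149.3300 (V=144.2190), down 70.8500 (V=49.7793). Price 102.0853; hedge Δ=1.2034, bond B=-29.0809.
Sanity check at the root: Δ(0,0)·S0 + B(0,0) reproduces V0 = 102.0853.

(0,0): Delta=1.2034 Bond=-29.0809
(1,0): Delta=1.5038 Bond=-56.7659
(1,1): Delta=1.1658 Bond=-29.8768
(2,0): Delta=0.0000 Bond=0.0000
(2,1): Delta=1.6916 Bond=-87.4793
(2,2): Delta=1.1002 Bond=-23.0209
(3,0): Delta=0.0000 Bond=0.0000
(3,1): Delta=0.0000 Bond=0.0000
(3,2): Delta=1.9028 Bond=-134.8101
(3,3): Delta=1.0000 Bond=0.0000
V0=102.0853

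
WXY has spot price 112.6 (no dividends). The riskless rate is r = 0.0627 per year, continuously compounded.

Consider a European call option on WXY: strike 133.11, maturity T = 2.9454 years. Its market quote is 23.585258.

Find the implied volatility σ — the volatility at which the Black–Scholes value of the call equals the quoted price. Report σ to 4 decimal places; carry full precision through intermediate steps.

sigma = 0.2990

At σ = 0.2990 the Black–Scholes value reproduces the quote:
σ√T = 0.299·√2.9454 = 0.513149
d₁ = (ln(S/K) + (r+σ²/2)T) / (σ√T) = (ln(112.6/133.11) + (0.0627+0.299²/2)·2.9454) / 0.513149 = (-0.167334 + 0.316337) / 0.513149 = 0.290371
d₂ = d₁ − σ√T = 0.290371 − 0.513149 = -0.222778
e^{−rT} = 0.831373
N(d₁) = 0.614234,  N(d₂) = 0.411854
V = S·N(d₁) − K·e^{−rT}·N(d₂) = 69.162704 − 45.577447 = 23.585258 (matching the quote); vega is positive throughout, so no other σ reproduces this price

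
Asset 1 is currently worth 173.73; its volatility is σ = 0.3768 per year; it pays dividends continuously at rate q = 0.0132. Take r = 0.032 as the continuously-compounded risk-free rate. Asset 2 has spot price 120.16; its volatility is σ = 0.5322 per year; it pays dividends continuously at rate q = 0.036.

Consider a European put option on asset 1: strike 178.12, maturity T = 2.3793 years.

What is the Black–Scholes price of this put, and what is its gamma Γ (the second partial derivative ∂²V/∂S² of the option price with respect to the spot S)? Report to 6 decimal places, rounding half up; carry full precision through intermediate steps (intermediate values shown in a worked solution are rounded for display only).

σ√T = 0.3768·√2.3793 = 0.581213
d₁ = (ln(S/K) + (r−q+σ²/2)T) / (σ√T) = (ln(173.73/178.12) + (0.032−0.0132+0.3768²/2)·2.3793) / 0.581213 = (-0.024955 + 0.213635) / 0.581213 = 0.324632
d₂ = d₁ − σ√T = 0.324632 − 0.581213 = -0.256582
e^{−rT} = 0.926689
e^{−qT} = 0.969081
N(−d₁) = 0.372730,  N(−d₂) = 0.601249
Put price V = K·e^{−rT}·N(−d₂) − S·e^{−qT}·N(−d₁) = 99.243260 − 62.752259 = 36.491001
φ(d₁) = (1/√(2π))·e^{−d₁²/2} = 0.378465
Γ = e^{−qT}·φ(d₁) / (S·σ·√T) = 0.003632

price = 36.491001
Γ = 0.003632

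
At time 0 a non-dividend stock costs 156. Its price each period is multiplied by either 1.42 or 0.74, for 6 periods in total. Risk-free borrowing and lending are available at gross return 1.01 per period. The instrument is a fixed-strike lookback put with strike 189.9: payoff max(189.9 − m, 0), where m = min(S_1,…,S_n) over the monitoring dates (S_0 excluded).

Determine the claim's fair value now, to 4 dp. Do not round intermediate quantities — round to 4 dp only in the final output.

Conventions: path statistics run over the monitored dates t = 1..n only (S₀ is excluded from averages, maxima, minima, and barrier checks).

price = 88.5668

Set p* = 0.3971 (from d < R < u); the path-dependent value is the discounted p*-expectation over all price paths.
Enumerate all 2^6 = 64 price paths (U = up ×1.42, D = down ×0.74); each path with k up-moves has probability p*^k·(1−p*)^(6−k).
DDDDDD: m=25.6162, payoff=164.2838, prob=0.048045
UDDDDD: m=49.1554, payoff=140.7446, prob=0.031639
DUDDDD: m=49.1554, payoff=140.7446, prob=0.031639
UUDDDD: m=94.3253, payoff=95.5747, prob=0.020836
DDUDDD: m=49.1554, payoff=140.7446, prob=0.031639
UDUDDD: m=94.3253, payoff=95.5747, prob=0.020836
DUUDDD: m=94.3253, payoff=95.5747, prob=0.020836
UUUDDD: m=181.0026, payoff=8.8974, prob=0.013721
DDDUDD: m=49.1554, payoff=140.7446, prob=0.031639
UDDUDD: m=94.3253, payoff=95.5747, prob=0.020836
DUDUDD: m=94.3253, payoff=95.5747, prob=0.020836
UUDUDD: m=181.0026, payoff=8.8974, prob=0.013721
DDUUDD: m=85.4256, payoff=104.4744, prob=0.020836
UDUUDD: m=163.9248, payoff=25.9752, prob=0.013721
DUUUDD: m=115.4400, payoff=74.4600, prob=0.013721
UUUUDD: m=221.5200, payoff=0.0000, prob=0.009036
DDDDUD: m=46.7791, payoff=143.1209, prob=0.031639
UDDDUD: m=89.7652, payoff=100.1348, prob=0.020836
DUDDUD: m=89.7652, payoff=100.1348, prob=0.020836
UUDDUD: m=172.2522, payoff=17.6478, prob=0.013721
DDUDUD: m=85.4256, payoff=104.4744, prob=0.020836
UDUDUD: m=163.9248, payoff=25.9752, prob=0.013721
DUUDUD: m=115.4400, payoff=74.4600, prob=0.013721
UUUDUD: m=221.5200, payoff=0.0000, prob=0.009036
DDDUUD: m=63.2149, payoff=126.6851, prob=0.020836
UDDUUD: m=121.3044, payoff=68.5956, prob=0.013721
DUDUUD: m=115.4400, payoff=74.4600, prob=0.013721
UUDUUD: m=221.5200, payoff=0.0000, prob=0.009036
DDUUUD: m=85.4256, payoff=104.4744, prob=0.013721
UDUUUD: m=163.9248, payoff=25.9752, prob=0.009036
DUUUUD: m=115.4400, payoff=74.4600, prob=0.009036
UUUUUD: m=221.5200, payoff=0.0000, prob=0.005950
DDDDDU: m=34.6165, payoff=155.2835, prob=0.031639
UDDDDU: m=66.4263, payoff=123.4737, prob=0.020836
DUDDDU: m=66.4263, payoff=123.4737, prob=0.020836
UUDDDU: m=127.4666, payoff=62.4334, prob=0.013721
DDUDDU: m=66.4263, payoff=123.4737, prob=0.020836
UDUDDU: m=127.4666, payoff=62.4334, prob=0.013721
DUUDDU: m=115.4400, payoff=74.4600, prob=0.013721
UUUDDU: m=221.5200, payoff=0.0000, prob=0.009036
DDDUDU: m=63.2149, payoff=126.6851, prob=0.020836
UDDUDU: m=121.3044, payoff=68.5956, prob=0.013721
DUDUDU: m=115.4400, payoff=74.4600, prob=0.013721
UUDUDU: m=221.5200, payoff=0.0000, prob=0.009036
DDUUDU: m=85.4256, payoff=104.4744, prob=0.013721
UDUUDU: m=163.9248, payoff=25.9752, prob=0.009036
DUUUDU: m=115.4400, payoff=74.4600, prob=0.009036
UUUUDU: m=221.5200, payoff=0.0000, prob=0.005950
DDDDUU: m=46.7791, payoff=143.1209, prob=0.020836
UDDDUU: m=89.7652, payoff=100.1348, prob=0.013721
DUDDUU: m=89.7652, payoff=100.1348, prob=0.013721
UUDDUU: m=172.2522, payoff=17.6478, prob=0.009036
DDUDUU: m=85.4256, payoff=104.4744, prob=0.013721
UDUDUU: m=163.9248, payoff=25.9752, prob=0.009036
DUUDUU: m=115.4400, payoff=74.4600, prob=0.009036
UUUDUU: m=221.5200, payoff=0.0000, prob=0.005950
DDDUUU: m=63.2149, payoff=126.6851, prob=0.013721
UDDUUU: m=121.3044, payoff=68.5956, prob=0.009036
DUDUUU: m=115.4400, payoff=74.4600, prob=0.009036
UUDUUU: m=221.5200, payoff=0.0000, prob=0.005950
DDUUUU: m=85.4256, payoff=104.4744, prob=0.009036
UDUUUU: m=163.9248, payoff=25.9752, prob=0.005950
DUUUUU: m=115.4400, payoff=74.4600, prob=0.005950
UUUUUU: m=221.5200, payoff=0.0000, prob=0.003919
Price = Σ prob·payoff / R^6 = 94.015424 / 1.061520 = 88.5668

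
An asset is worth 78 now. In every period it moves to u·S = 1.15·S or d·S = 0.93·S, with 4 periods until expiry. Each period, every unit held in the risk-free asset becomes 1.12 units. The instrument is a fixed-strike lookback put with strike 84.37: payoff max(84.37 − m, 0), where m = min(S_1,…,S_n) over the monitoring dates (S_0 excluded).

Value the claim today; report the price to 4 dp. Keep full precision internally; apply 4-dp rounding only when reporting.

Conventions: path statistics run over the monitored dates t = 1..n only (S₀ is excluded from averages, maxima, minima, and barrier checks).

price = 1.2325

Risk-neutral up-probability p* = (R−d)/(u−d) = (1.12−0.93)/(1.15−0.93) = 0.8636; the claim prices as the p*-weighted sum of path payoffs discounted by R^4.
Enumerate all 2^4 = 16 price paths (U = up ×1.15, D = down ×0.93); each path with k up-moves has probability p*^k·(1−p*)^(4−k).
DDDD: m=58.3481, payoff=26.0219, prob=0.000346
UDDD: m=72.1508, payoff=12.2192, prob=0.002190
DUDD: m=72.1508, payoff=12.2192, prob=0.002190
UUDD: m=89.2188, payoff=0.0000, prob=0.013869
DDUD: m=67.4622, payoff=16.9078, prob=0.002190
UDUD: m=83.4210, payoff=0.9490, prob=0.013869
DUUD: m=72.5400, payoff=11.8300, prob=0.013869
UUUD: m=89.7000, payoff=0.0000, prob=0.087840
DDDU: m=62.7398, payoff=21.6302, prob=0.002190
UDDU: m=77.5815, payoff=6.7885, prob=0.013869
DUDU: m=72.5400, payoff=11.8300, prob=0.013869
UUDU: m=89.7000, payoff=0.0000, prob=0.087840
DDUU: m=67.4622, payoff=16.9078, prob=0.013869
UDUU: m=83.4210, payoff=0.9490, prob=0.087840
DUUU: m=72.5400, payoff=11.8300, prob=0.087840
UUUU: m=89.7000, payoff=0.0000, prob=0.556319
Price = Σ prob·payoff / R^4 = 1.939382 / 1.573519 = 1.2325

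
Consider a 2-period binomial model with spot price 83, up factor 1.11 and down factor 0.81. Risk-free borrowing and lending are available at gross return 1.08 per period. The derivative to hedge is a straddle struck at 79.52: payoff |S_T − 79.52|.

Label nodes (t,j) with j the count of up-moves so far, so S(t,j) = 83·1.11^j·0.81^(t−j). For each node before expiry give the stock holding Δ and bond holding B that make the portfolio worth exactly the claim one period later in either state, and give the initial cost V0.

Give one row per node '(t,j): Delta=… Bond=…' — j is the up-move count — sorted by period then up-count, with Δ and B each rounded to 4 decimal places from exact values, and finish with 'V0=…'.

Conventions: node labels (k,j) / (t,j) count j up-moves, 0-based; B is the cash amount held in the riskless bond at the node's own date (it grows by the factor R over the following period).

(0,0): Delta=0.5224 Bond=-26.5923
(1,0): Delta=-1.0000 Bond=73.6296
(1,1): Delta=0.6458 Bond=-40.0919
V0=16.7649

Arbitrage-free pricing uses the up-move probability p* = (R−d)/(u−d) = 0.9000, discounting each step at R = 1.08.
At maturity the claim pays: V(2,0)=25.0637, V(2,1)=4.8947, V(2,2)=22.7443
(1,0): S=67.2300. Δ = (V_up−V_dn)/(S_up−S_dn) = (4.8947−25.0637)/(74.6253−54.4563) = -1.0000. V = [p*·4.8947 + (1−p*)·25.0637]/1.08 = 6.3996. B = V − Δ·S = 73.6296.
(1,1): S=92.1300. Δ = (V_up−V_dn)/(S_up−S_dn) = (22.7443−4.8947)/(102.2643−74.6253) = 0.6458. V = [p*·22.7443 + (1−p*)·4.8947]/1.08 = 19.4068. B = V − Δ·S = -40.0919.
(0,0): S=83.0000. Δ = (V_up−V_dn)/(S_up−S_dn) = (19.4068−6.3996)/(92.1300−67.2300) = 0.5224. V = [p*·19.4068 + (1−p*)·6.3996]/1.08 = 16.7649. B = V − Δ·S = -26.5923.
As a check, the time-0 holding Δ(0,0)·S0 + B(0,0) comes to 16.7649 — exactly V0.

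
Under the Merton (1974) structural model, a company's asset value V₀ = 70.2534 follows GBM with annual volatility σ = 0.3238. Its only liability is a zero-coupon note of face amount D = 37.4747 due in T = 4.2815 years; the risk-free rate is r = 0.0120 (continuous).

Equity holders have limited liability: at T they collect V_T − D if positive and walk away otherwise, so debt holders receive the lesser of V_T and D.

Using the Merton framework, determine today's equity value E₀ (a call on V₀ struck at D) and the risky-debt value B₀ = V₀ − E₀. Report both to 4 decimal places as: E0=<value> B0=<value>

With assets at 70.2534 and a single debt payment of 37.4747 at 4.2815 years:
d₁ = [ln(V₀/D) + (r + σ²/2)T] / (σ√T)
   = [ln(70.2534/37.4747) + (0.0120 + 0.5·0.3238²)·4.2815] / (0.3238·√4.2815)
   = [0.628443 + 0.275828] / 0.670000 = 1.349658
d₂ = d₁ − σ√T = 1.349658 − 0.670000 = 0.679658
N(d₁) = 0.911437,  N(d₂) = 0.751639,  e^(−rT) = 0.949920
E₀ = V₀·N(d₁) − D·e^(−rT)·N(d₂)
   = 70.2534·0.911437 − 37.4747·0.949920·0.751639 = 37.274734
B₀ = V₀ − E₀ = 70.2534 − 37.274734 = 32.978666

E0=37.2747 B0=32.9787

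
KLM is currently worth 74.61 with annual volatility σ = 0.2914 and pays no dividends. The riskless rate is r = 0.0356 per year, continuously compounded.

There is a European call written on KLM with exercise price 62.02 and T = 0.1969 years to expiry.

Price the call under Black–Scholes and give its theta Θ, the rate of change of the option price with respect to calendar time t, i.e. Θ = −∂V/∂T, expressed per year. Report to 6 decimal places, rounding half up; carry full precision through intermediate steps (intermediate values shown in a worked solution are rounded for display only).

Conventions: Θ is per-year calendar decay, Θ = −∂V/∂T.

σ√T = 0.2914·√0.1969 = 0.129304
d₁ = (ln(S/K) + (r+σ²/2)T) / (σ√T) = (ln(74.61/62.02) + (0.0356+0.2914²/2)·0.1969) / 0.129304 = (0.184818 + 0.015369) / 0.129304 = 1.548188
d₂ = d₁ − σ√T = 1.548188 − 0.129304 = 1.418883
e^{−rT} = 0.993015
N(d₁) = 0.939211,  N(d₂) = 0.922034
Call price V = S·N(d₁) − K·e^{−rT}·N(d₂) = 70.074565 − 56.785076 = 13.289488
φ(d₁) = (1/√(2π))·e^{−d₁²/2} = 0.120346
Θ = −S·φ(d₁)·σ/(2√T) − r·K·e^{−rT}·N(d₂) = −2.948267 − 2.021549 = -4.969816

price = 13.289488
Θ = -4.969816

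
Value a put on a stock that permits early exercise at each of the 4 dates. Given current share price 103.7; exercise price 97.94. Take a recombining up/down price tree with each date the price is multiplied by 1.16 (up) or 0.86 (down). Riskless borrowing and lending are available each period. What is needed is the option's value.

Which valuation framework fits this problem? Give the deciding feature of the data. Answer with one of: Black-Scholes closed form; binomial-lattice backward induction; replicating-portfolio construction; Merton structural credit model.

Key observation: early exercise of the strike-97.94 put must be checked at each of the 4 dates (spot 103.7), which forces a node-by-node comparison of intrinsic and continuation value backward from expiry.

framework: binomial-lattice backward induction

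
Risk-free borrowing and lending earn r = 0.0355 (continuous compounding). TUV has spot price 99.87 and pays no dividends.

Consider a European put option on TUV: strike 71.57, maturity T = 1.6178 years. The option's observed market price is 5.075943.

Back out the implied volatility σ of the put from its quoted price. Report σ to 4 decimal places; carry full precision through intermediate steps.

At σ = 0.3953 the Black–Scholes value reproduces the quote:
σ√T = 0.3953·√1.6178 = 0.502793
d₁ = (ln(S/K) + (r+σ²/2)T) / (σ√T) = (ln(99.87/71.57) + (0.0355+0.3953²/2)·1.6178) / 0.502793 = (0.333193 + 0.183832) / 0.502793 = 1.028307
d₂ = d₁ − σ√T = 1.028307 − 0.502793 = 0.525514
e^{−rT} = 0.944186
N(−d₁) = 0.151903,  N(−d₂) = 0.299613
V = K·e^{−rT}·N(−d₂) − S·N(−d₁) = 20.246464 − 15.170521 = 5.075943 (matching the quote); vega is positive throughout, so no other σ reproduces this price

sigma = 0.3953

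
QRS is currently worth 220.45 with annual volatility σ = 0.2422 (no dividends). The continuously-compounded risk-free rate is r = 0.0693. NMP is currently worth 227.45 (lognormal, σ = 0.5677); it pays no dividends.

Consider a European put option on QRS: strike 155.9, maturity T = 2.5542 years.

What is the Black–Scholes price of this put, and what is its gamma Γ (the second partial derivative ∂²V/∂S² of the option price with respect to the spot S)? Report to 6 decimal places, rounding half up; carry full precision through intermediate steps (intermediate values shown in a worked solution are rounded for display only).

σ√T = 0.2422·√2.5542 = 0.387081
d₁ = (ln(S/K) + (r+σ²/2)T) / (σ√T) = (ln(220.45/155.9) + (0.0693+0.2422²/2)·2.5542) / 0.387081 = (0.346456 + 0.251922) / 0.387081 = 1.545874
d₂ = d₁ − σ√T = 1.545874 − 0.387081 = 1.158793
e^{−rT} = 0.837775
N(−d₁) = 0.061068,  N(−d₂) = 0.123270
Put price V = K·e^{−rT}·N(−d₂) − S·N(−d₁) = 16.100221 − 13.462340 = 2.637881
φ(d₁) = (1/√(2π))·e^{−d₁²/2} = 0.120778
Γ = φ(d₁) / (S·σ·√T) = 0.001415

price = 2.637881
Γ = 0.001415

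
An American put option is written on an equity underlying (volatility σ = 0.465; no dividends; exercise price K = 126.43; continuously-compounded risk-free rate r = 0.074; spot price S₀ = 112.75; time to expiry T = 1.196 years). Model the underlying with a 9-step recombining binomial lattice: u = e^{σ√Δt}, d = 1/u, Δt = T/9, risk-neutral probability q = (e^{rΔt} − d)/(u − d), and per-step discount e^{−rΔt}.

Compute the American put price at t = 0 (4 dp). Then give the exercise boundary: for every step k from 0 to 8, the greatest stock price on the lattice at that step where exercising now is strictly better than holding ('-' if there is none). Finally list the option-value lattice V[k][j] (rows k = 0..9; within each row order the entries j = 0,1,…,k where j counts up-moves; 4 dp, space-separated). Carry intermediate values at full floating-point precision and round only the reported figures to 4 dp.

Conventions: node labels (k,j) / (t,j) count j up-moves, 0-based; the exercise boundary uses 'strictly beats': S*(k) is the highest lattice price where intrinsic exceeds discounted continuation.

Δt=0.13289, u=1.18473, d=0.84408, q=0.48673, disc=e^(-rΔt)=0.99021
k=9 terminal: V=max(K-S,0) → 101.9079 92.0114 78.1209 58.6247 31.2602 0.0000 0.0000 0.0000 0.0000 0.0000
k=8: j=0 S=29.0520 intr=97.3780 cont=96.1408 V=97.3780[EX]; j=1 S=40.7766 intr=85.6534 cont=84.4162 V=85.6534[EX]; j=2 S=57.2330 intr=69.1970 cont=67.9599 V=69.1970[EX]; j=3 S=80.3307 intr=46.0993 cont=44.8621 V=46.0993[EX]; j=4 S=112.7500 intr=13.6800 cont=15.8878 V=15.8878[hold]; j=5 S=158.2529 intr=0.0000 cont=0.0000 V=0.0000[hold]; j=6 S=222.1196 intr=0.0000 cont=0.0000 V=0.0000[hold]; j=7 S=311.7612 intr=0.0000 cont=0.0000 V=0.0000[hold]; j=8 S=437.5798 intr=0.0000 cont=0.0000 V=0.0000[hold]  S*(8)=80.3307
k=7: j=0 S=34.4186 intr=92.0114 cont=90.7742 V=92.0114[EX]; j=1 S=48.3091 intr=78.1209 cont=76.8837 V=78.1209[EX]; j=2 S=67.8053 intr=58.6247 cont=57.3875 V=58.6247[EX]; j=3 S=95.1698 intr=31.2602 cont=31.0872 V=31.2602[EX]; j=4 S=133.5778 intr=0.0000 cont=8.0749 V=8.0749[hold]; j=5 S=187.4862 intr=0.0000 cont=0.0000 V=0.0000[hold]; j=6 S=263.1507 intr=0.0000 cont=0.0000 V=0.0000[hold]; j=7 S=369.3513 intr=0.0000 cont=0.0000 V=0.0000[hold]  S*(7)=95.1698
k=6: j=0 S=40.7766 intr=85.6534 cont=84.4162 V=85.6534[EX]; j=1 S=57.2330 intr=69.1970 cont=67.9599 V=69.1970[EX]; j=2 S=80.3307 intr=46.0993 cont=44.8621 V=46.0993[EX]; j=3 S=112.7500 intr=13.6800 cont=19.7797 V=19.7797[hold]; j=4 S=158.2529 intr=0.0000 cont=4.1040 V=4.1040[hold]; j=5 S=222.1196 intr=0.0000 cont=0.0000 V=0.0000[hold]; j=6 S=311.7612 intr=0.0000 cont=0.0000 V=0.0000[hold]  S*(6)=80.3307
k=5: j=0 S=48.3091 intr=78.1209 cont=76.8837 V=78.1209[EX]; j=1 S=67.8053 intr=58.6247 cont=57.3875 V=58.6247[EX]; j=2 S=95.1698 intr=31.2602 cont=32.9629 V=32.9629[hold]; j=3 S=133.5778 intr=0.0000 cont=12.0309 V=12.0309[hold]; j=4 S=187.4862 intr=0.0000 cont=2.0858 V=2.0858[hold]; j=5 S=263.1507 intr=0.0000 cont=0.0000 V=0.0000[hold]  S*(5)=67.8053
k=4: j=0 S=57.2330 intr=69.1970 cont=67.9599 V=69.1970[EX]; j=1 S=80.3307 intr=46.0993 cont=45.6828 V=46.0993[EX]; j=2 S=112.7500 intr=13.6800 cont=22.5517 V=22.5517[hold]; j=3 S=158.2529 intr=0.0000 cont=7.1199 V=7.1199[hold]; j=4 S=222.1196 intr=0.0000 cont=1.0601 V=1.0601[hold]  S*(4)=80.3307
k=3: j=0 S=67.8053 intr=58.6247 cont=57.3875 V=58.6247[EX]; j=1 S=95.1698 intr=31.2602 cont=34.2990 V=34.2990[hold]; j=2 S=133.5778 intr=0.0000 cont=14.8934 V=14.8934[hold]; j=3 S=187.4862 intr=0.0000 cont=4.1296 V=4.1296[hold]  S*(3)=67.8053
k=2: j=0 S=80.3307 intr=46.0993 cont=46.3267 V=46.3267[hold]; j=1 S=112.7500 intr=13.6800 cont=24.6104 V=24.6104[hold]; j=2 S=158.2529 intr=0.0000 cont=9.5598 V=9.5598[hold]  S*(2)=-
k=1: j=0 S=95.1698 intr=31.2602 cont=35.4068 V=35.4068[hold]; j=1 S=133.5778 intr=0.0000 cont=17.1156 V=17.1156[hold]  S*(1)=-
k=0: j=0 S=112.7500 intr=13.6800 cont=26.2445 V=26.2445[hold]  S*(0)=-

price = 26.2445
boundary = - - - 67.8053 80.3307 67.8053 80.3307 95.1698 80.3307
tree:
26.2445
35.4068 17.1156
46.3267 24.6104 9.5598
58.6247 34.2990 14.8934 4.1296
69.1970 46.0993 22.5517 7.1199 1.0601
78.1209 58.6247 32.9629 12.0309 2.0858 0.0000
85.6534 69.1970 46.0993 19.7797 4.1040 0.0000 0.0000
92.0114 78.1209 58.6247 31.2602 8.0749 0.0000 0.0000 0.0000
97.3780 85.6534 69.1970 46.0993 15.8878 0.0000 0.0000 0.0000 0.0000
101.9079 92.0114 78.1209 58.6247 31.2602 0.0000 0.0000 0.0000 0.0000 0.0000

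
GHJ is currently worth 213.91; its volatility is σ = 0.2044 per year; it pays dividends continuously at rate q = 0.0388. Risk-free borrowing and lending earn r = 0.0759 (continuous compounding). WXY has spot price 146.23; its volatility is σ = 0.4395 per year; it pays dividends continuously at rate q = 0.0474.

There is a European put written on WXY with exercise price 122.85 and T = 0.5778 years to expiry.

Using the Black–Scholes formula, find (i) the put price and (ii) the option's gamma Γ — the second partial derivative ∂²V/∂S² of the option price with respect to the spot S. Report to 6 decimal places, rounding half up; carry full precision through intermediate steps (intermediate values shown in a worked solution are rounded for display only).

σ√T = 0.4395·√0.5778 = 0.334078
d₁ = (ln(S/K) + (r−q+σ²/2)T) / (σ√T) = (ln(146.23/122.85) + (0.0759−0.0474+0.4395²/2)·0.5778) / 0.334078 = (0.174217 + 0.072271) / 0.334078 = 0.737816
d₂ = d₁ − σ√T = 0.737816 − 0.334078 = 0.403738
e^{−rT} = 0.957093
e^{−qT} = 0.972984
N(−d₁) = 0.230313,  N(−d₂) = 0.343203
Put price V = K·e^{−rT}·N(−d₂) − S·e^{−qT}·N(−d₁) = 40.353372 − 32.768829 = 7.584543
φ(d₁) = (1/√(2π))·e^{−d₁²/2} = 0.303879
Γ = e^{−qT}·φ(d₁) / (S·σ·√T) = 0.006052

price = 7.584543
Γ = 0.006052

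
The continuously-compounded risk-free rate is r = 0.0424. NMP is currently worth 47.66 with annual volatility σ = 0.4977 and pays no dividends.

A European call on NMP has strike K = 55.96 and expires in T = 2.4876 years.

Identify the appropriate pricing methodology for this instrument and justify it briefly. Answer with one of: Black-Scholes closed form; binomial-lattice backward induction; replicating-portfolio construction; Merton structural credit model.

framework: Black-Scholes closed form

Key observation: the instrument is a plain European call (strike 55.96) on a lognormal asset; the exact continuous-time formula applies directly.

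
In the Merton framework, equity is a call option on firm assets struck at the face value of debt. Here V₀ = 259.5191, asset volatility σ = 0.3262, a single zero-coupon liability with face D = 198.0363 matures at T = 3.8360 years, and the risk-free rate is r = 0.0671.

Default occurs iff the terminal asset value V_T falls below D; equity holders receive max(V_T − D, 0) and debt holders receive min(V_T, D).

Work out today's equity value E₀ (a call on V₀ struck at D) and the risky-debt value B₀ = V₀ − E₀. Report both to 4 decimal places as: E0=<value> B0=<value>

Apply the equity-as-call identities (strike 198.0363, horizon 3.8360 years):
d₁ = [ln(V₀/D) + (r + σ²/2)T] / (σ√T)
   = [ln(259.5191/198.0363) + (0.0671 + 0.5·0.3262²)·3.8360] / (0.3262·√3.8360)
   = [0.270380 + 0.461483] / 0.638886 = 1.145530
d₂ = d₁ − σ√T = 1.145530 − 0.638886 = 0.506645
N(d₁) = 0.874005,  N(d₂) = 0.693798,  e^(−rT) = 0.773062
E₀ = V₀·N(d₁) − D·e^(−rT)·N(d₂)
   = 259.5191·0.874005 − 198.0363·0.773062·0.693798 = 120.604481
B₀ = V₀ − E₀ = 259.5191 − 120.604481 = 138.914619

E0=120.6045 B0=138.9146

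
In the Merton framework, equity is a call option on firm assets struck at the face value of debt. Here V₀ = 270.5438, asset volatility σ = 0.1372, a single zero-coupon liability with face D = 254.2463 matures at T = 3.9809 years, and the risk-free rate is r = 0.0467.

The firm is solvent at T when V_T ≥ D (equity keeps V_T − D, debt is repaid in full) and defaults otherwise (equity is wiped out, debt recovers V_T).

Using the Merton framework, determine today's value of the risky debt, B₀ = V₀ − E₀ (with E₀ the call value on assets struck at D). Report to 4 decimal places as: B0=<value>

B0=204.6534

Apply the equity-as-call identities (strike 254.2463, horizon 3.9809 years):
d₁ = [ln(V₀/D) + (r + σ²/2)T] / (σ√T)
   = [ln(270.5438/254.2463) + (0.0467 + 0.5·0.1372²)·3.9809] / (0.1372·√3.9809)
   = [0.062131 + 0.223376] / 0.273744 = 1.042969
d₂ = d₁ − σ√T = 1.042969 − 0.273744 = 0.769224
N(d₁) = 0.851519,  N(d₂) = 0.779120,  e^(−rT) = 0.830350
E₀ = V₀·N(d₁) − D·e^(−rT)·N(d₂)
   = 270.5438·0.851519 − 254.2463·0.830350·0.779120 = 65.890401
B₀ = V₀ − E₀ = 270.5438 − 65.890401 = 204.653399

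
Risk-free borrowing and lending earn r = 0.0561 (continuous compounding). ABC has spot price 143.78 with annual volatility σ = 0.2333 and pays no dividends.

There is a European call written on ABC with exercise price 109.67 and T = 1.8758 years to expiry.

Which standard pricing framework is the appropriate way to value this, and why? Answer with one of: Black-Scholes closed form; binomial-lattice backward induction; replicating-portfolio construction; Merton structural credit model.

Key observation: a European-exercise option on ABC struck at 109.67 — a GBM underlying with constant parameters — admits an analytic price: the data contain no early exercise, no discrete tree, no debt structure.

framework: Black-Scholes closed form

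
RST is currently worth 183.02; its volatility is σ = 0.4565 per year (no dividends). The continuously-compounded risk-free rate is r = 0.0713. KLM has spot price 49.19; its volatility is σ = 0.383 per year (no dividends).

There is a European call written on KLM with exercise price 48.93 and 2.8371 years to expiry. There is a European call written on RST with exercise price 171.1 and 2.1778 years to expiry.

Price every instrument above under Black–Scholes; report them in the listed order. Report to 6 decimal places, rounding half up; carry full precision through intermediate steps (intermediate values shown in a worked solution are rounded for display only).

price(KLM call K=48.93) = 16.444271
price(RST call K=171.1) = 63.972325

[KLM call K=48.93]
σ√T = 0.383·√2.8371 = 0.645113
d₁ = (ln(S/K) + (r+σ²/2)T) / (σ√T) = (ln(49.19/48.93) + (0.0713+0.383²/2)·2.8371) / 0.645113 = (0.005300 + 0.410371) / 0.645113 = 0.644337
d₂ = d₁ − σ√T = 0.644337 − 0.645113 = -0.000776
e^{−rT} = 0.816862
N(d₁) = 0.740322,  N(d₂) = 0.499690
price = S·N(d₁) − K·e^{−rT}·N(d₂) = 36.416419 − 19.972148 = 16.444271
[RST call K=171.1]
σ√T = 0.4565·√2.1778 = 0.673674
d₁ = (ln(S/K) + (r+σ²/2)T) / (σ√T) = (ln(183.02/171.1) + (0.0713+0.4565²/2)·2.1778) / 0.673674 = (0.067347 + 0.382195) / 0.673674 = 0.667300
d₂ = d₁ − σ√T = 0.667300 − 0.673674 = -0.006374
e^{−rT} = 0.856178
N(d₁) = 0.747710,  N(d₂) = 0.497457
price = S·N(d₁) − K·e^{−rT}·N(d₂) = 136.845842 − 72.873517 = 63.972325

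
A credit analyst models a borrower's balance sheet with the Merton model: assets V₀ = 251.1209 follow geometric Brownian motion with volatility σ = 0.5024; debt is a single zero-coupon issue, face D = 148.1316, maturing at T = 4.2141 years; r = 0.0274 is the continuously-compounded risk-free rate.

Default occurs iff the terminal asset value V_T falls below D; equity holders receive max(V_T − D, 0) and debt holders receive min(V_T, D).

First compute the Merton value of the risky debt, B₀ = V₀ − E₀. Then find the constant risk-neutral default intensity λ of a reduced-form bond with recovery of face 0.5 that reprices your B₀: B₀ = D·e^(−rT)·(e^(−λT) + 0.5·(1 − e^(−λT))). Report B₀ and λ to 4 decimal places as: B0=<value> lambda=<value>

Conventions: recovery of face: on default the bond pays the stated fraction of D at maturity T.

Equity is a call on the firm's assets struck at D = 148.1316:
d₁ = [ln(V₀/D) + (r + σ²/2)T] / (σ√T)
   = [ln(251.1209/148.1316) + (0.0274 + 0.5·0.5024²)·4.2141] / (0.5024·√4.2141)
   = [0.527833 + 0.647298] / 1.031340 = 1.139421
d₂ = d₁ − σ√T = 1.139421 − 1.031340 = 0.108081
N(d₁) = 0.872736,  N(d₂) = 0.543034,  e^(−rT) = 0.890951
E₀ = V₀·N(d₁) − D·e^(−rT)·N(d₂)
   = 251.1209·0.872736 − 148.1316·0.890951·0.543034 = 147.493782
B₀ = V₀ − E₀ = 251.1209 − 147.493782 = 103.627118
e^(−λT) = (B₀·e^(rT)/D − 0.5)/(1 − 0.5) = (103.6271·1.122397/148.1316 − 0.5)/0.5 = 0.57037011
λ = −ln(0.57037011)/4.2141 = 0.133236

B0=103.6271 lambda=0.1332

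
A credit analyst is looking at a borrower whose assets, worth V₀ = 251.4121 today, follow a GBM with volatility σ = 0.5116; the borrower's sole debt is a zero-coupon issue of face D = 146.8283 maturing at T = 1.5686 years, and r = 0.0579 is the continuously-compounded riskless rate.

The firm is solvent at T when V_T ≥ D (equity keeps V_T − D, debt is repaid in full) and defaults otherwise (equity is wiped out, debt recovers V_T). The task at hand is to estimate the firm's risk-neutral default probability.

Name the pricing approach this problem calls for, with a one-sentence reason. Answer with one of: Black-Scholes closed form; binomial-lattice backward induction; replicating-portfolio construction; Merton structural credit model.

framework: Merton structural credit model

Key observation: the question is about default risk generated by asset-value dynamics against a debt face of 146.8283 — the structural framework prices exactly that.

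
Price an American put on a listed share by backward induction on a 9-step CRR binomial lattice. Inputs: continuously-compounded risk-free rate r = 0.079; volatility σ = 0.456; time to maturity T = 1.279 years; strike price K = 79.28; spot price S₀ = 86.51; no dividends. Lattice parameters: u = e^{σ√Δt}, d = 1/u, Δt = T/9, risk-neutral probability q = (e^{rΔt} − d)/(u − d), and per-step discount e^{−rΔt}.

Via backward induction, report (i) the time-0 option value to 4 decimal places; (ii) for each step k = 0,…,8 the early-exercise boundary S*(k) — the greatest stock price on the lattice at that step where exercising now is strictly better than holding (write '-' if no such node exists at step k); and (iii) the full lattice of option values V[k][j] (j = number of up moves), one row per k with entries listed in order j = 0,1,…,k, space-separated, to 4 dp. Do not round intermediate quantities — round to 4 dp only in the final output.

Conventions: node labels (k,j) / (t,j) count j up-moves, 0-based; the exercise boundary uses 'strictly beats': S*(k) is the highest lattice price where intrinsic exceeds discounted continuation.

params: Δt=0.14211 u=1.18756 d=0.84206 q=0.48981 e^(-rΔt)=0.98884
t_9 payoffs: 60.8653 53.3097 42.6542 27.6266 6.4332 0.0000 0.0000 0.0000 0.0000 0.0000
t_8: node(8,0) S=21.8686 payoff=57.4114 vs cont=56.5263 → 57.4114 [stop]  node(8,1) S=30.8412 payoff=48.4388 vs cont=47.5537 → 48.4388 [stop]  node(8,2) S=43.4954 payoff=35.7846 vs cont=34.8995 → 35.7846 [stop]  node(8,3) S=61.3416 payoff=17.9384 vs cont=17.0534 → 17.9384 [stop]  node(8,4) S=86.5100 payoff=0.0000 vs cont=3.2455 → 3.2455 [wait]  node(8,5) S=122.0050 payoff=0.0000 vs cont=0.0000 → 0.0000 [wait]  node(8,6) S=172.0637 payoff=0.0000 vs cont=0.0000 → 0.0000 [wait]  node(8,7) S=242.6614 payoff=0.0000 vs cont=0.0000 → 0.0000 [wait]  node(8,8) S=342.2254 payoff=0.0000 vs cont=0.0000 → 0.0000 [wait]  ⇒ S*(8)=61.3416
t_7: node(7,0) S=25.9703 payoff=53.3097 vs cont=52.4247 → 53.3097 [stop]  node(7,1) S=36.6258 payoff=42.6542 vs cont=41.7691 → 42.6542 [stop]  node(7,2) S=51.6534 payoff=27.6266 vs cont=26.7415 → 27.6266 [stop]  node(7,3) S=72.8468 payoff=6.4332 vs cont=10.6218 → 10.6218 [wait]  node(7,4) S=102.7359 payoff=0.0000 vs cont=1.6374 → 1.6374 [wait]  node(7,5) S=144.8884 payoff=0.0000 vs cont=0.0000 → 0.0000 [wait]  node(7,6) S=204.3360 payoff=0.0000 vs cont=0.0000 → 0.0000 [wait]  node(7,7) S=288.1751 payoff=0.0000 vs cont=0.0000 → 0.0000 [wait]  ⇒ S*(7)=51.6534
t_6: node(6,0) S=30.8412 payoff=48.4388 vs cont=47.5537 → 48.4388 [stop]  node(6,1) S=43.4954 payoff=35.7846 vs cont=34.8995 → 35.7846 [stop]  node(6,2) S=61.3416 payoff=17.9384 vs cont=19.0821 → 19.0821 [wait]  node(6,3) S=86.5100 payoff=0.0000 vs cont=6.1517 → 6.1517 [wait]  node(6,4) S=122.0050 payoff=0.0000 vs cont=0.8260 → 0.8260 [wait]  node(6,5) S=172.0637 payoff=0.0000 vs cont=0.0000 → 0.0000 [wait]  node(6,6) S=242.6614 payoff=0.0000 vs cont=0.0000 → 0.0000 [wait]  ⇒ S*(6)=43.4954
t_5: node(5,0) S=36.6258 payoff=42.6542 vs cont=41.7691 → 42.6542 [stop]  node(5,1) S=51.6534 payoff=27.6266 vs cont=27.2954 → 27.6266 [stop]  node(5,2) S=72.8468 payoff=6.4332 vs cont=12.6063 → 12.6063 [wait]  node(5,3) S=102.7359 payoff=0.0000 vs cont=3.5036 → 3.5036 [wait]  node(5,4) S=144.8884 payoff=0.0000 vs cont=0.4167 → 0.4167 [wait]  node(5,5) S=204.3360 payoff=0.0000 vs cont=0.0000 → 0.0000 [wait]  ⇒ S*(5)=51.6534
t_4: node(4,0) S=43.4954 payoff=35.7846 vs cont=34.8995 → 35.7846 [stop]  node(4,1) S=61.3416 payoff=17.9384 vs cont=20.0433 → 20.0433 [wait]  node(4,2) S=86.5100 payoff=0.0000 vs cont=8.0568 → 8.0568 [wait]  node(4,3) S=122.0050 payoff=0.0000 vs cont=1.9694 → 1.9694 [wait]  node(4,4) S=172.0637 payoff=0.0000 vs cont=0.2102 → 0.2102 [wait]  ⇒ S*(4)=43.4954
t_3: node(3,0) S=51.6534 payoff=27.6266 vs cont=27.7609 → 27.7609 [wait]  node(3,1) S=72.8468 payoff=6.4332 vs cont=14.0140 → 14.0140 [wait]  node(3,2) S=102.7359 payoff=0.0000 vs cont=5.0185 → 5.0185 [wait]  node(3,3) S=144.8884 payoff=0.0000 vs cont=1.0954 → 1.0954 [wait]  ⇒ S*(3)=-
t_2: node(2,0) S=61.3416 payoff=17.9384 vs cont=20.7928 → 20.7928 [wait]  node(2,1) S=86.5100 payoff=0.0000 vs cont=9.5006 → 9.5006 [wait]  node(2,2) S=122.0050 payoff=0.0000 vs cont=3.0623 → 3.0623 [wait]  ⇒ S*(2)=-
t_1: node(1,0) S=72.8468 payoff=6.4332 vs cont=15.0914 → 15.0914 [wait]  node(1,1) S=102.7359 payoff=0.0000 vs cont=6.2763 → 6.2763 [wait]  ⇒ S*(1)=-
t_0: node(0,0) S=86.5100 payoff=0.0000 vs cont=10.6534 → 10.6534 [wait]  ⇒ S*(0)=-

price = 10.6534
boundary = - - - - 43.4954 51.6534 43.4954 51.6534 61.3416
tree:
10.6534
15.0914 6.2763
20.7928 9.5006 3.0623
27.7609 14.0140 5.0185 1.0954
35.7846 20.0433 8.0568 1.9694 0.2102
42.6542 27.6266 12.6063 3.5036 0.4167 0.0000
48.4388 35.7846 19.0821 6.1517 0.8260 0.0000 0.0000
53.3097 42.6542 27.6266 10.6218 1.6374 0.0000 0.0000 0.0000
57.4114 48.4388 35.7846 17.9384 3.2455 0.0000 0.0000 0.0000 0.0000
60.8653 53.3097 42.6542 27.6266 6.4332 0.0000 0.0000 0.0000 0.0000 0.0000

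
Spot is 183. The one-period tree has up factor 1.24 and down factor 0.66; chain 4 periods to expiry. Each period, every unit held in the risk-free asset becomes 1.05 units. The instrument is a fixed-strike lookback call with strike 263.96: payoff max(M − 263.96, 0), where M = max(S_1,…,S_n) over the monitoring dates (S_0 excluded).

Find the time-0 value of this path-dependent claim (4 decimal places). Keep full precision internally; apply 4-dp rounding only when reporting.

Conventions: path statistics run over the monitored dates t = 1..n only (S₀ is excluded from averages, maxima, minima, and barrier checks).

price = 37.4549

Risk-neutral up-probability p* = (R−d)/(u−d) = (1.05−0.66)/(1.24−0.66) = 0.6724; the claim prices as the p*-weighted sum of path payoffs discounted by R^4.
Enumerate all 2^4 = 16 price paths (U = up ×1.24, D = down ×0.66); each path with k up-moves has probability p*^k·(1−p*)^(4−k).
DDDD: M=120.7800, payoff=0.0000, prob=0.011516
UDDD: M=226.9200, payoff=0.0000, prob=0.023638
DUDD: M=149.7672, payoff=0.0000, prob=0.023638
UUDD: M=281.3808, payoff=17.4208, prob=0.048520
DDUD: M=120.7800, payoff=0.0000, prob=0.023638
UDUD: M=226.9200, payoff=0.0000, prob=0.048520
DUUD: M=185.7113, payoff=0.0000, prob=0.048520
UUUD: M=348.9122, payoff=84.9522, prob=0.099595
DDDU: M=120.7800, payoff=0.0000, prob=0.023638
UDDU: M=226.9200, payoff=0.0000, prob=0.048520
DUDU: M=149.7672, payoff=0.0000, prob=0.048520
UUDU: M=281.3808, payoff=17.4208, prob=0.099595
DDUU: M=122.5695, payoff=0.0000, prob=0.048520
UDUU: M=230.2820, payoff=0.0000, prob=0.099595
DUUU: M=230.2820, payoff=0.0000, prob=0.099595
UUUU: M=432.6511, payoff=168.6911, prob=0.204431
Price = Σ prob·payoff / R^4 = 45.526724 / 1.215506 = 37.4549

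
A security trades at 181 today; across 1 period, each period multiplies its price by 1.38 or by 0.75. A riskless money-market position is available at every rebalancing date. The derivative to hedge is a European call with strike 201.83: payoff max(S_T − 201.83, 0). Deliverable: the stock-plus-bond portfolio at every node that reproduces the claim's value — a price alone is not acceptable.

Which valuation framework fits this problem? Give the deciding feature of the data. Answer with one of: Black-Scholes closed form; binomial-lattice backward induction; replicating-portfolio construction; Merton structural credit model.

framework: replicating-portfolio construction

Key observation: since the answer must list Δ and B at each node of the 1.38/0.75 lattice on 181, the replicating-portfolio method — solving the two-state system at every node — is the one that applies.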